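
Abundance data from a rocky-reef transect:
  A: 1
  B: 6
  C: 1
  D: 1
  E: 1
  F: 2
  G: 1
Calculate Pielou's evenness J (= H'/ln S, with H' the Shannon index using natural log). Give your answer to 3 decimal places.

0.838

Total N = 1+6+1+1+1+2+1 = 13, so the proportions are 0.07692, 0.46154, 0.07692, 0.07692, 0.07692, 0.15385, 0.07692 (working shown to 5 dp, full precision carried).
H' = −Σ pᵢ ln pᵢ = −((-0.19730) + (-0.35686) + (-0.19730) + (-0.19730) + (-0.19730) + (-0.28797) + (-0.19730)) = 1.63135.
With S = 7 species, ln S = 1.94591, so J = 1.63135/1.94591 = 0.83835, i.e. 0.838 to 3 decimal places.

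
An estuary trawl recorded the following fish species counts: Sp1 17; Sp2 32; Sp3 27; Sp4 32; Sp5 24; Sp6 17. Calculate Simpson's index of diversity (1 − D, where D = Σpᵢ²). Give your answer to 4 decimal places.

0.8229

Total N = 17+32+27+32+24+17 = 149, so the proportions are 0.114094, 0.214765, 0.181208, 0.214765, 0.161074, 0.114094 (working shown to 6 dp, full precision carried).
D = 0.114094² + 0.214765² + 0.181208² + 0.214765² + 0.161074² + 0.114094² = 0.013017 + 0.046124 + 0.032836 + 0.046124 + 0.025945 + 0.013017 = 0.177064.
So 1 − D = 0.822936, i.e. 0.8229 to 4 decimal places.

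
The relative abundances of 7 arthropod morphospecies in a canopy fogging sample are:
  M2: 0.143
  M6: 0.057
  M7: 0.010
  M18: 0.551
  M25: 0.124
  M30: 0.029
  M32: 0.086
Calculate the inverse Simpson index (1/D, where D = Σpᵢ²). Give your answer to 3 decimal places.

D = 0.143² + 0.057² + 0.01² + 0.551² + 0.124² + 0.029² + 0.086² = 0.020449 + 0.003249 + 0.000100 + 0.303601 + 0.015376 + 0.000841 + 0.007396 = 0.351012 (working shown to 6 dp, full precision carried).
So 1/D = 2.84891, i.e. 2.849 to 3 decimal places.

2.849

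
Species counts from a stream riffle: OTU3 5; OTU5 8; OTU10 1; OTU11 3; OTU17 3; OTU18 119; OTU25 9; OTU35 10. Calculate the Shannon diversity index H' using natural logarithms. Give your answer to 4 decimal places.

Total N = 5+8+1+3+3+119+9+10 = 158, so the proportions are 0.031646, 0.050633, 0.006329, 0.018987, 0.018987, 0.753165, 0.056962, 0.063291 (working shown to 6 dp, full precision carried).
Each pᵢ ln pᵢ term: 0.031646×(-3.453157)=-0.109277, 0.050633×(-2.983153)=-0.151046, 0.006329×(-5.062595)=-0.032042, 0.018987×(-3.963983)=-0.075265, 0.018987×(-3.963983)=-0.075265, 0.753165×(-0.283472)=-0.213501, 0.056962×(-2.865370)=-0.163217, 0.063291×(-2.760010)=-0.174684.
Sum = -0.994298, so H' = 0.9943.

0.9943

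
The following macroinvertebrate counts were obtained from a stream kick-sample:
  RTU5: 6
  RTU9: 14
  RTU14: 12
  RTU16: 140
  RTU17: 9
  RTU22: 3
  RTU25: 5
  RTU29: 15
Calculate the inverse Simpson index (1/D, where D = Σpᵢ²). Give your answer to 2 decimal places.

2.05

Total N = 6+14+12+140+9+3+5+15 = 204, so the proportions are 0.02941, 0.06863, 0.05882, 0.68627, 0.04412, 0.01471, 0.02451, 0.07353 (working shown to 5 dp, full precision carried).
D = 0.02941² + 0.06863² + 0.05882² + 0.68627² + 0.04412² + 0.01471² + 0.02451² + 0.07353² = 0.00087 + 0.00471 + 0.00346 + 0.47097 + 0.00195 + 0.00022 + 0.00060 + 0.00541 = 0.48818.
So 1/D = 2.0484, i.e. 2.05 to 2 decimal places.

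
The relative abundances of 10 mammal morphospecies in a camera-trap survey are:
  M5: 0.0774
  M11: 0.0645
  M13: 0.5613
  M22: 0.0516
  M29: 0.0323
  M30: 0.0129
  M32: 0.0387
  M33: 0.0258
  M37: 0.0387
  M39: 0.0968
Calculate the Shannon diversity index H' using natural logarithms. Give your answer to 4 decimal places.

Each pᵢ ln pᵢ term (working shown to 6 dp, full precision carried): 0.0774×(-2.558768)=-0.198049, 0.0645×(-2.741090)=-0.176800, 0.5613×(-0.577500)=-0.324151, 0.0516×(-2.964234)=-0.152954, 0.0323×(-3.432688)=-0.110876, 0.0129×(-4.350528)=-0.056122, 0.0387×(-3.251916)=-0.125849, 0.0258×(-3.657381)=-0.094360, 0.0387×(-3.251916)=-0.125849, 0.0968×(-2.335108)=-0.226038.
Sum = -1.591049, so H' = 1.5910.

1.5910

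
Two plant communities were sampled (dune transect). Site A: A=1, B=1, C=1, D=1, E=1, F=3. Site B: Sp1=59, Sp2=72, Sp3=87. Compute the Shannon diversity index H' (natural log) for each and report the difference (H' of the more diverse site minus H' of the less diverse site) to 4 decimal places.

0.5813

Site A: N=8, proportions 0.125, 0.125, 0.125, 0.125, 0.125, 0.375, giving H' = 1.667462 (working shown to 6 dp, full precision carried).
Site B: N=218, proportions 0.270642, 0.330275, 0.399083, giving H' = 1.086198.
Difference = |1.667462 − 1.086198| = 0.581264, i.e. 0.5813 to 4 decimal places.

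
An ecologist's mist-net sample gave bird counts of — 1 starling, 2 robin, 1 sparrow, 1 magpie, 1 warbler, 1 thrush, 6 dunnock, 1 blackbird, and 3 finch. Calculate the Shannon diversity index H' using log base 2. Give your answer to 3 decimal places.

Total N = 1+2+1+1+1+1+6+1+3 = 17, so the proportions are 0.05882, 0.11765, 0.05882, 0.05882, 0.05882, 0.05882, 0.35294, 0.05882, 0.17647 (working shown to 5 dp, full precision carried).
Each pᵢ log₂ pᵢ term: 0.05882×(-4.08746)=-0.24044, 0.11765×(-3.08746)=-0.36323, 0.05882×(-4.08746)=-0.24044, 0.05882×(-4.08746)=-0.24044, 0.05882×(-4.08746)=-0.24044, 0.05882×(-4.08746)=-0.24044, 0.35294×(-1.50250)=-0.53029, 0.05882×(-4.08746)=-0.24044, 0.17647×(-2.50250)=-0.44162.
Sum = -2.77778, so H' = 2.778.

2.778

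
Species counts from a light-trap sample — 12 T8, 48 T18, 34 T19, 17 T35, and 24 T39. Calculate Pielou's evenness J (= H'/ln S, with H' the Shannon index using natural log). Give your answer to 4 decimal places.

0.9308

Total N = 12+48+34+17+24 = 135, so the proportions are 0.088889, 0.355556, 0.251852, 0.125926, 0.177778 (working shown to 6 dp, full precision carried).
H' = −Σ pᵢ ln pᵢ = −((-0.215144) + (-0.367671) + (-0.347282) + (-0.260926) + (-0.307062)) = 1.498084.
With S = 5 species, ln S = 1.609438, so J = 1.498084/1.609438 = 0.930812, i.e. 0.9308 to 4 decimal places.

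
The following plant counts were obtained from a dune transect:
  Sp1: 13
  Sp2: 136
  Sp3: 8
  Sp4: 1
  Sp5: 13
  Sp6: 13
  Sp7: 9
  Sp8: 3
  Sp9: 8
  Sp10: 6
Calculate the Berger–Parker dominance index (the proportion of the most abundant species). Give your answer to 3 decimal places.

Total N = 13+136+8+1+13+13+9+3+8+6 = 210, so the proportions are 0.0619, 0.64762, 0.0381, 0.00476, 0.0619, 0.0619, 0.04286, 0.01429, 0.0381, 0.02857 (working shown to 5 dp, full precision carried).
The largest proportion is 0.64762, i.e. d = 0.648 to 3 decimal places.

0.648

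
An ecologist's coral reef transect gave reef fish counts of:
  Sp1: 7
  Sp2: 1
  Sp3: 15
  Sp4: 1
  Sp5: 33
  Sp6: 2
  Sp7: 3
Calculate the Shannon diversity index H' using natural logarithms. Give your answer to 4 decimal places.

Total N = 7+1+15+1+33+2+3 = 62, so the proportions are 0.112903, 0.016129, 0.241935, 0.016129, 0.532258, 0.032258, 0.048387 (working shown to 6 dp, full precision carried).
Each pᵢ ln pᵢ term: 0.112903×(-2.181224)=-0.246267, 0.016129×(-4.127134)=-0.066567, 0.241935×(-1.419084)=-0.343327, 0.016129×(-4.127134)=-0.066567, 0.532258×(-0.630627)=-0.335656, 0.032258×(-3.433987)=-0.110774, 0.048387×(-3.028522)=-0.146541.
Sum = -1.315699, so H' = 1.3157.

1.3157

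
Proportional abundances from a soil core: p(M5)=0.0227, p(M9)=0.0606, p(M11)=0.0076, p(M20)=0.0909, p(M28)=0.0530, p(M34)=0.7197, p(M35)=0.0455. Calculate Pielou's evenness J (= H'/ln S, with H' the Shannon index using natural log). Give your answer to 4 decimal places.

H' = −Σ pᵢ ln pᵢ = −((-0.085928) + (-0.169890) + (-0.037085) + (-0.217978) + (-0.155686) + (-0.236724) + (-0.140597)) = 1.043888 (working shown to 6 dp, full precision carried).
With S = 7 species, ln S = 1.945910, so J = 1.043888/1.945910 = 0.536452, i.e. 0.5365 to 4 decimal places.

0.5365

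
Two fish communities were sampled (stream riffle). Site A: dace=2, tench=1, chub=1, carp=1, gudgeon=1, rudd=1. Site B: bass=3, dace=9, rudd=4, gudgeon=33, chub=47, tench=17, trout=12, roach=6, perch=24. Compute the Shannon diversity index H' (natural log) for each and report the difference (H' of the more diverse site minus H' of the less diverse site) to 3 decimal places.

Site A: N=7, proportions 0.28571, 0.14286, 0.14286, 0.14286, 0.14286, 0.14286, giving H' = 1.74787 (working shown to 5 dp, full precision carried).
Site B: N=155, proportions 0.01935, 0.05806, 0.02581, 0.2129, 0.30323, 0.10968, 0.07742, 0.03871, 0.15484, giving H' = 1.88236.
Difference = |1.74787 − 1.88236| = 0.13449, i.e. 0.134 to 3 decimal places.

0.134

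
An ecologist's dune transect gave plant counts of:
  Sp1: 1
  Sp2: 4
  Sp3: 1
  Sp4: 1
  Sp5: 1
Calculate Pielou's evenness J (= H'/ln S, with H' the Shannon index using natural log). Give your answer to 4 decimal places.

0.8614

Total N = 1+4+1+1+1 = 8, so the proportions are 0.125, 0.5, 0.125, 0.125, 0.125 (working shown to 6 dp, full precision carried).
H' = −Σ pᵢ ln pᵢ = −((-0.259930) + (-0.346574) + (-0.259930) + (-0.259930) + (-0.259930)) = 1.386294.
With S = 5 species, ln S = 1.609438, so J = 1.386294/1.609438 = 0.861353, i.e. 0.8614 to 4 decimal places.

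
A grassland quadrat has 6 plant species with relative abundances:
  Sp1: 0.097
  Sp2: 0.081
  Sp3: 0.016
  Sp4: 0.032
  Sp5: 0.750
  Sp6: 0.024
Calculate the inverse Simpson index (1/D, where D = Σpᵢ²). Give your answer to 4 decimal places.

1.7232

D = 0.097² + 0.081² + 0.016² + 0.032² + 0.75² + 0.024² = 0.0094090 + 0.0065610 + 0.0002560 + 0.0010240 + 0.5625000 + 0.0005760 = 0.5803260 (working shown to 7 dp, full precision carried).
So 1/D = 1.723169, i.e. 1.7232 to 4 decimal places.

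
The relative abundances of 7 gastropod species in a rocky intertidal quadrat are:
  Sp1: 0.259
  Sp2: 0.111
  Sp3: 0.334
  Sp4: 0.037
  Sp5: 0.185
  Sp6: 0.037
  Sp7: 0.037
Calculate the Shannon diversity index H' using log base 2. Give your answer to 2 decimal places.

Each pᵢ log₂ pᵢ term (working shown to 4 dp, full precision carried): 0.259×(-1.9490)=-0.5048, 0.111×(-3.1714)=-0.3520, 0.334×(-1.5821)=-0.5284, 0.037×(-4.7563)=-0.1760, 0.185×(-2.4344)=-0.4504, 0.037×(-4.7563)=-0.1760, 0.037×(-4.7563)=-0.1760.
Sum = -2.3635, so H' = 2.36.

2.36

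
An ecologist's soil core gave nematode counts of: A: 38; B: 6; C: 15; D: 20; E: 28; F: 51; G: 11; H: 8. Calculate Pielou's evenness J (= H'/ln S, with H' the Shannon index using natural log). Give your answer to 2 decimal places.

0.90

Total N = 38+6+15+20+28+51+11+8 = 177, so the proportions are 0.2147, 0.0339, 0.0847, 0.113, 0.1582, 0.2881, 0.0621, 0.0452 (working shown to 4 dp, full precision carried).
H' = −Σ pᵢ ln pᵢ = −((-0.3303) + (-0.1147) + (-0.2092) + (-0.2464) + (-0.2917) + (-0.3585) + (-0.1727) + (-0.1400)) = 1.8634.
With S = 8 species, ln S = 2.0794, so J = 1.8634/2.0794 = 0.8961, i.e. 0.90 to 2 decimal places.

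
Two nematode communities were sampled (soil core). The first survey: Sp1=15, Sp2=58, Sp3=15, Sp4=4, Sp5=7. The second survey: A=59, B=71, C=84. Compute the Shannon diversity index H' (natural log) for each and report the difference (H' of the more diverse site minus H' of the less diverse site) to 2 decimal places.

0.11

The first survey: N=99, proportions 0.15152, 0.58586, 0.15152, 0.0404, 0.07071, giving H' = 1.20205 (working shown to 5 dp, full precision carried).
The second survey: N=214, proportions 0.2757, 0.33178, 0.39252, giving H' = 1.08834.
Difference = |1.20205 − 1.08834| = 0.11371, i.e. 0.11 to 2 decimal places.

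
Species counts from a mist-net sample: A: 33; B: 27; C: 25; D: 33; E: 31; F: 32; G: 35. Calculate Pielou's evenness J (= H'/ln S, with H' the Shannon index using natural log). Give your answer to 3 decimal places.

Total N = 33+27+25+33+31+32+35 = 216, so the proportions are 0.15278, 0.125, 0.11574, 0.15278, 0.14352, 0.14815, 0.16204 (working shown to 5 dp, full precision carried).
H' = −Σ pᵢ ln pᵢ = −((-0.28703) + (-0.25993) + (-0.24958) + (-0.28703) + (-0.27861) + (-0.28290) + (-0.29490)) = 1.93999.
With S = 7 species, ln S = 1.94591, so J = 1.93999/1.94591 = 0.99696, i.e. 0.997 to 3 decimal places.

0.997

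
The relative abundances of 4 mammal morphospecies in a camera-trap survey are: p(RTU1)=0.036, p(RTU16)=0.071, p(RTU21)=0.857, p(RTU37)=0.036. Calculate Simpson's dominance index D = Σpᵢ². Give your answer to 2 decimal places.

0.74

D = 0.036² + 0.071² + 0.857² + 0.036² = 0.0013 + 0.0050 + 0.7344 + 0.0013 = 0.7421 (working shown to 4 dp, full precision carried).
To 2 decimal places, D = 0.74.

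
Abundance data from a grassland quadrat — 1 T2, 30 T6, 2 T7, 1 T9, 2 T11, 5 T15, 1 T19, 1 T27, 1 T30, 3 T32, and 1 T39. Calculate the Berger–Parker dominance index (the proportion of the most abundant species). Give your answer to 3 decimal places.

Total N = 1+30+2+1+2+5+1+1+1+3+1 = 48, so the proportions are 0.02083, 0.625, 0.04167, 0.02083, 0.04167, 0.10417, 0.02083, 0.02083, 0.02083, 0.0625, 0.02083 (working shown to 5 dp, full precision carried).
The largest proportion is 0.625, i.e. d = 0.625 to 3 decimal places.

0.625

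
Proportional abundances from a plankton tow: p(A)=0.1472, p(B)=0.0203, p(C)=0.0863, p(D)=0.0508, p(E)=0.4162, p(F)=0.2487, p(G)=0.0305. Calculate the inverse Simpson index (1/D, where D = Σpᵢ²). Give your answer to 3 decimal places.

3.730

D = 0.1472² + 0.0203² + 0.0863² + 0.0508² + 0.4162² + 0.2487² + 0.0305² = 0.0216678 + 0.0004121 + 0.0074477 + 0.0025806 + 0.1732224 + 0.0618517 + 0.0009302 = 0.2681126 (working shown to 7 dp, full precision carried).
So 1/D = 3.72978, i.e. 3.730 to 3 decimal places.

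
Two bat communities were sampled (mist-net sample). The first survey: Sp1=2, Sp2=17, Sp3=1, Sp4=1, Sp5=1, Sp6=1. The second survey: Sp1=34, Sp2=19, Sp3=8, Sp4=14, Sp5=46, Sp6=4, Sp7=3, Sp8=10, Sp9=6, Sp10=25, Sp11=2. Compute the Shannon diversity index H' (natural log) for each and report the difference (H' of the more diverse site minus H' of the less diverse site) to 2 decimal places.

1.06

The first survey: N=23, proportions 0.086957, 0.73913, 0.043478, 0.043478, 0.043478, 0.043478, giving H' = 0.981106 (working shown to 6 dp, full precision carried).
The second survey: N=171, proportions 0.19883, 0.111111, 0.046784, 0.081871, 0.269006, 0.023392, 0.017544, 0.05848, 0.035088, 0.146199, 0.011696, giving H' = 2.042154.
Difference = |0.981106 − 2.042154| = 1.061048, i.e. 1.06 to 2 decimal places.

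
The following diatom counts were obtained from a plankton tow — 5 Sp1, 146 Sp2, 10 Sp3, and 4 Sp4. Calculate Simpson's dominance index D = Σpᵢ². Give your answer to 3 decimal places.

0.788

Total N = 5+146+10+4 = 165, so the proportions are 0.0303, 0.88485, 0.06061, 0.02424 (working shown to 5 dp, full precision carried).
D = 0.0303² + 0.88485² + 0.06061² + 0.02424² = 0.00092 + 0.78296 + 0.00367 + 0.00059 = 0.78814.
To 3 decimal places, D = 0.788.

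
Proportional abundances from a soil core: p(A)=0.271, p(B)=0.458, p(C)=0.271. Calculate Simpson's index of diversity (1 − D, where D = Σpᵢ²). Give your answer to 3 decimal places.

0.643

D = 0.271² + 0.458² + 0.271² = 0.07344 + 0.20976 + 0.07344 = 0.35665 (working shown to 5 dp, full precision carried).
So 1 − D = 0.64335, i.e. 0.643 to 3 decimal places.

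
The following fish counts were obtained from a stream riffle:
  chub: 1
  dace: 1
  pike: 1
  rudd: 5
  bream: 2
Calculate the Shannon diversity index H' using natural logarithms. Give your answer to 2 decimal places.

Total N = 1+1+1+5+2 = 10, so the proportions are 0.1, 0.1, 0.1, 0.5, 0.2 (working shown to 4 dp, full precision carried).
Each pᵢ ln pᵢ term: 0.1×(-2.3026)=-0.2303, 0.1×(-2.3026)=-0.2303, 0.1×(-2.3026)=-0.2303, 0.5×(-0.6931)=-0.3466, 0.2×(-1.6094)=-0.3219.
Sum = -1.3592, so H' = 1.36.

1.36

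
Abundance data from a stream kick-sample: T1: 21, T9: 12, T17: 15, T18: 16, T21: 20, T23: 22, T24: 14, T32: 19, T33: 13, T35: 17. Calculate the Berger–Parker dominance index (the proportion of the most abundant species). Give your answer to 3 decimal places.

Total N = 21+12+15+16+20+22+14+19+13+17 = 169, so the proportions are 0.12426, 0.07101, 0.08876, 0.09467, 0.11834, 0.13018, 0.08284, 0.11243, 0.07692, 0.10059 (working shown to 5 dp, full precision carried).
The largest proportion is 0.13018, i.e. d = 0.130 to 3 decimal places.

0.130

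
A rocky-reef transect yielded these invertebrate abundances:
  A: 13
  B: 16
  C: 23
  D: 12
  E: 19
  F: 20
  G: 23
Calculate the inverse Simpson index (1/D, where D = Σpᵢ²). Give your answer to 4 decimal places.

Total N = 13+16+23+12+19+20+23 = 126, so the proportions are 0.1031746, 0.12698413, 0.18253968, 0.0952381, 0.15079365, 0.15873016, 0.18253968 (working shown to 8 dp, full precision carried).
D = 0.1031746² + 0.12698413² + 0.18253968² + 0.0952381² + 0.15079365² + 0.15873016² + 0.18253968² = 0.01064500 + 0.01612497 + 0.03332074 + 0.00907029 + 0.02273873 + 0.02519526 + 0.03332074 = 0.15041572.
So 1/D = 6.648241, i.e. 6.6482 to 4 decimal places.

6.6482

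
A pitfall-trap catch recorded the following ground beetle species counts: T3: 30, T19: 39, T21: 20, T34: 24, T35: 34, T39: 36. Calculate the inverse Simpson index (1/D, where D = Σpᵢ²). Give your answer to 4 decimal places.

Total N = 30+39+20+24+34+36 = 183, so the proportions are 0.16393443, 0.21311475, 0.10928962, 0.13114754, 0.18579235, 0.19672131 (working shown to 8 dp, full precision carried).
D = 0.16393443² + 0.21311475² + 0.10928962² + 0.13114754² + 0.18579235² + 0.19672131² = 0.02687450 + 0.04541790 + 0.01194422 + 0.01719968 + 0.03451880 + 0.03869927 = 0.17465436.
So 1/D = 5.725594, i.e. 5.7256 to 4 decimal places.

5.7256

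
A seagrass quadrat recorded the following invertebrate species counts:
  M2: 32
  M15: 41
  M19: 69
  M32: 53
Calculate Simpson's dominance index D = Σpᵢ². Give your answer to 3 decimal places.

Total N = 32+41+69+53 = 195, so the proportions are 0.1641, 0.21026, 0.35385, 0.27179 (working shown to 5 dp, full precision carried).
D = 0.1641² + 0.21026² + 0.35385² + 0.27179² = 0.02693 + 0.04421 + 0.12521 + 0.07387 = 0.27022.
To 3 decimal places, D = 0.270.

0.270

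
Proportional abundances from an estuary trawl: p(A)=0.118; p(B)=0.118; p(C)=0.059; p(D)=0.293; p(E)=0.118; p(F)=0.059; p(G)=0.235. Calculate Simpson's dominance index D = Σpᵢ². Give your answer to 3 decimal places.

D = 0.118² + 0.118² + 0.059² + 0.293² + 0.118² + 0.059² + 0.235² = 0.01392 + 0.01392 + 0.00348 + 0.08585 + 0.01392 + 0.00348 + 0.05522 = 0.18981 (working shown to 5 dp, full precision carried).
To 3 decimal places, D = 0.190.

0.190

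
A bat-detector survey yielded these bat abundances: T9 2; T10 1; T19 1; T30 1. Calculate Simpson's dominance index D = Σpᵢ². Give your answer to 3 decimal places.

0.280

Total N = 2+1+1+1 = 5, so the proportions are 0.4, 0.2, 0.2, 0.2 (working shown to 5 dp, full precision carried).
D = 0.4² + 0.2² + 0.2² + 0.2² = 0.16000 + 0.04000 + 0.04000 + 0.04000 = 0.28000.
To 3 decimal places, D = 0.280.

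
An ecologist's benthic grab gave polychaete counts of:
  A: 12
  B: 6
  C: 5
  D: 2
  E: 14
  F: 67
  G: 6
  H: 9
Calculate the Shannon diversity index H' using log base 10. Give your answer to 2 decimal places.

Total N = 12+6+5+2+14+67+6+9 = 121, so the proportions are 0.0992, 0.0496, 0.0413, 0.0165, 0.1157, 0.5537, 0.0496, 0.0744 (working shown to 4 dp, full precision carried).
Each pᵢ log₁₀ pᵢ term: 0.0992×(-1.0036)=-0.0995, 0.0496×(-1.3046)=-0.0647, 0.0413×(-1.3838)=-0.0572, 0.0165×(-1.7818)=-0.0295, 0.1157×(-0.9367)=-0.1084, 0.5537×(-0.2567)=-0.1421, 0.0496×(-1.3046)=-0.0647, 0.0744×(-1.1285)=-0.0839.
Sum = -0.6500, so H' = 0.65.

0.65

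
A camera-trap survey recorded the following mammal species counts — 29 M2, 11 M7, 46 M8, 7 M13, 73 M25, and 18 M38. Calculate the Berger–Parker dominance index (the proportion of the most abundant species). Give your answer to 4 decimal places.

Total N = 29+11+46+7+73+18 = 184, so the proportions are 0.157609, 0.059783, 0.25, 0.038043, 0.396739, 0.097826 (working shown to 6 dp, full precision carried).
The largest proportion is 0.396739, i.e. d = 0.3967 to 4 decimal places.

0.3967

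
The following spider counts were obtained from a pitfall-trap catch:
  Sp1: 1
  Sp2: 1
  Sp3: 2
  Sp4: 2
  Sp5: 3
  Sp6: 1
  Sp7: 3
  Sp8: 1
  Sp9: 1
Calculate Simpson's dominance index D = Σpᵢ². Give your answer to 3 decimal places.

0.138

Total N = 1+1+2+2+3+1+3+1+1 = 15, so the proportions are 0.06667, 0.06667, 0.13333, 0.13333, 0.2, 0.06667, 0.2, 0.06667, 0.06667 (working shown to 5 dp, full precision carried).
D = 0.06667² + 0.06667² + 0.13333² + 0.13333² + 0.2² + 0.06667² + 0.2² + 0.06667² + 0.06667² = 0.00444 + 0.00444 + 0.01778 + 0.01778 + 0.04000 + 0.00444 + 0.04000 + 0.00444 + 0.00444 = 0.13778.
To 3 decimal places, D = 0.138.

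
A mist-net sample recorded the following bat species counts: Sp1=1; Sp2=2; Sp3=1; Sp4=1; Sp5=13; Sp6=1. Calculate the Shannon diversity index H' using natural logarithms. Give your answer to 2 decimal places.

1.12

Total N = 1+2+1+1+13+1 = 19, so the proportions are 0.0526, 0.1053, 0.0526, 0.0526, 0.6842, 0.0526 (working shown to 4 dp, full precision carried).
Each pᵢ ln pᵢ term: 0.0526×(-2.9444)=-0.1550, 0.1053×(-2.2513)=-0.2370, 0.0526×(-2.9444)=-0.1550, 0.0526×(-2.9444)=-0.1550, 0.6842×(-0.3795)=-0.2597, 0.0526×(-2.9444)=-0.1550.
Sum = -1.1165, so H' = 1.12.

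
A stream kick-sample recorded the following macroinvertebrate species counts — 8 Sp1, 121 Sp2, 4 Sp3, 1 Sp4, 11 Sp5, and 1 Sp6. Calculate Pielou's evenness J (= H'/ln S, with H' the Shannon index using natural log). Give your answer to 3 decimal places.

0.378

Total N = 8+121+4+1+11+1 = 146, so the proportions are 0.05479, 0.82877, 0.0274, 0.00685, 0.07534, 0.00685 (working shown to 5 dp, full precision carried).
H' = −Σ pᵢ ln pᵢ = −((-0.15913) + (-0.15566) + (-0.09856) + (-0.03413) + (-0.19481) + (-0.03413)) = 0.67643.
With S = 6 species, ln S = 1.79176, so J = 0.67643/1.79176 = 0.37752, i.e. 0.378 to 3 decimal places.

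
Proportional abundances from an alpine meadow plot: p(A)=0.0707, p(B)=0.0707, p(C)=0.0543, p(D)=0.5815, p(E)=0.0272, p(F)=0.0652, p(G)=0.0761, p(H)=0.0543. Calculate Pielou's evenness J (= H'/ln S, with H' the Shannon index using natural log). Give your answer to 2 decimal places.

0.71

H' = −Σ pᵢ ln pᵢ = −((-0.1873) + (-0.1873) + (-0.1582) + (-0.3153) + (-0.0980) + (-0.1780) + (-0.1960) + (-0.1582)) = 1.4783 (working shown to 4 dp, full precision carried).
With S = 8 species, ln S = 2.0794, so J = 1.4783/2.0794 = 0.7109, i.e. 0.71 to 2 decimal places.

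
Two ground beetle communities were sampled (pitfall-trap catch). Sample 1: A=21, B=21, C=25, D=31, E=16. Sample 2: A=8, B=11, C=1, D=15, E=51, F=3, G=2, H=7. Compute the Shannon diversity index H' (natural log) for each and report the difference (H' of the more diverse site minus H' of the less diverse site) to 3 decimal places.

0.087

Sample 1: N=114, proportions 0.18421, 0.18421, 0.2193, 0.27193, 0.14035, giving H' = 1.58570 (working shown to 5 dp, full precision carried).
Sample 2: N=98, proportions 0.08163, 0.11224, 0.0102, 0.15306, 0.52041, 0.03061, 0.02041, 0.07143, giving H' = 1.49864.
Difference = |1.58570 − 1.49864| = 0.08706, i.e. 0.087 to 3 decimal places.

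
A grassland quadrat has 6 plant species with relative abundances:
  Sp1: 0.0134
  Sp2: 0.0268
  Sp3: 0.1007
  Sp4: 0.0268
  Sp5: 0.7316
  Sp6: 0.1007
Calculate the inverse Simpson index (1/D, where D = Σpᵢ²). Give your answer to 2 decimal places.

1.79

D = 0.0134² + 0.0268² + 0.1007² + 0.0268² + 0.7316² + 0.1007² = 0.00018 + 0.00072 + 0.01014 + 0.00072 + 0.53524 + 0.01014 = 0.55714 (working shown to 5 dp, full precision carried).
So 1/D = 1.7949, i.e. 1.79 to 2 decimal places.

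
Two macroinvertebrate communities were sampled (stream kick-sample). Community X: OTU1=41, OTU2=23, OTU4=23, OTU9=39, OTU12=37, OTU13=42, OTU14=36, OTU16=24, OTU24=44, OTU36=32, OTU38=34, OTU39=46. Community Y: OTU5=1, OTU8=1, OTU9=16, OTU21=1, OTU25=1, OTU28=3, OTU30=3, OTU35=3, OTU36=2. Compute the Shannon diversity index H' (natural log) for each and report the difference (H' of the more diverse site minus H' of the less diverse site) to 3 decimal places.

0.820

Community X: N=421, proportions 0.09738717, 0.05463183, 0.05463183, 0.09263658, 0.08788599, 0.09976247, 0.08551069, 0.05700713, 0.10451306, 0.0760095, 0.0807601, 0.10926366, giving H' = 2.45912735 (working shown to 8 dp, full precision carried).
Community Y: N=31, proportions 0.03225806, 0.03225806, 0.51612903, 0.03225806, 0.03225806, 0.09677419, 0.09677419, 0.09677419, 0.06451613, giving H' = 1.63930254.
Difference = |2.45912735 − 1.63930254| = 0.81982481, i.e. 0.820 to 3 decimal places.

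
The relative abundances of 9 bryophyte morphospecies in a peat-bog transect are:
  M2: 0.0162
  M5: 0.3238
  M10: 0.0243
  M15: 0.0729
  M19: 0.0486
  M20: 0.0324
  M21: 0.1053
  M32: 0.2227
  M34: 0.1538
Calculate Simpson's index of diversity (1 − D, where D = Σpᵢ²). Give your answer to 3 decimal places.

0.801

D = 0.0162² + 0.3238² + 0.0243² + 0.0729² + 0.0486² + 0.0324² + 0.1053² + 0.2227² + 0.1538² = 0.00026 + 0.10485 + 0.00059 + 0.00531 + 0.00236 + 0.00105 + 0.01109 + 0.04960 + 0.02365 = 0.19876 (working shown to 5 dp, full precision carried).
So 1 − D = 0.80124, i.e. 0.801 to 3 decimal places.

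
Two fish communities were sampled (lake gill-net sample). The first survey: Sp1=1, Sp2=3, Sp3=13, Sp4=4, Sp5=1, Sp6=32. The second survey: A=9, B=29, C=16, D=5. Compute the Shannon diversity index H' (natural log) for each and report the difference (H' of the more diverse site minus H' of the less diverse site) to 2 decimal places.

The first survey: N=54, proportions 0.01852, 0.05556, 0.24074, 0.07407, 0.01852, 0.59259, giving H' = 1.15400 (working shown to 5 dp, full precision carried).
The second survey: N=59, proportions 0.15254, 0.49153, 0.27119, 0.08475, giving H' = 1.19897.
Difference = |1.15400 − 1.19897| = 0.04497, i.e. 0.04 to 2 decimal places.

0.04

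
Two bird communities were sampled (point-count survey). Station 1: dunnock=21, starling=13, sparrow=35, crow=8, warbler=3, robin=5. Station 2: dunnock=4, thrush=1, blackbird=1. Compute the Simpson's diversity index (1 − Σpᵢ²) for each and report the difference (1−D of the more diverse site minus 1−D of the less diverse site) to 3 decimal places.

Station 1: N=85, proportions 0.24706, 0.15294, 0.41176, 0.09412, 0.03529, 0.05882, giving 1−D = 0.73246 (working shown to 5 dp, full precision carried).
Station 2: N=6, proportions 0.66667, 0.16667, 0.16667, giving 1−D = 0.50000.
Difference = |0.73246 − 0.50000| = 0.23246, i.e. 0.232 to 3 decimal places.

0.232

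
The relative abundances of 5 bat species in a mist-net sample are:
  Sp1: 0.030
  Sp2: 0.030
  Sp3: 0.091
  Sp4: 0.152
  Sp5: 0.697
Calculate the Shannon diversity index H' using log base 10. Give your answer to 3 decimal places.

0.420

Each pᵢ log₁₀ pᵢ term (working shown to 5 dp, full precision carried): 0.03×(-1.52288)=-0.04569, 0.03×(-1.52288)=-0.04569, 0.091×(-1.04096)=-0.09473, 0.152×(-0.81816)=-0.12436, 0.697×(-0.15677)=-0.10927.
Sum = -0.41973, so H' = 0.420.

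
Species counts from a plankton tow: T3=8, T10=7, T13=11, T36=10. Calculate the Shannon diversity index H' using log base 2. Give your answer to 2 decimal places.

Total N = 8+7+11+10 = 36, so the proportions are 0.2222, 0.1944, 0.3056, 0.2778 (working shown to 4 dp, full precision carried).
Each pᵢ log₂ pᵢ term: 0.2222×(-2.1699)=-0.4822, 0.1944×(-2.3626)=-0.4594, 0.3056×(-1.7105)=-0.5227, 0.2778×(-1.8480)=-0.5133.
Sum = -1.9776, so H' = 1.98.

1.98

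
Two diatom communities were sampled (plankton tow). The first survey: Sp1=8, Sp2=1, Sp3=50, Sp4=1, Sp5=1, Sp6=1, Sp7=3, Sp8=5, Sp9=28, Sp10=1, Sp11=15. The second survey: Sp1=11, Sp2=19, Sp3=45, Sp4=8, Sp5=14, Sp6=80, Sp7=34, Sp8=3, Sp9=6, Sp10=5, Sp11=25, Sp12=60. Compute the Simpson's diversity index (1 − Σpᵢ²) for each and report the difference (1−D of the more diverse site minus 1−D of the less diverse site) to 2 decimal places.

0.13

The first survey: N=114, proportions 0.0702, 0.0088, 0.4386, 0.0088, 0.0088, 0.0088, 0.0263, 0.0439, 0.2456, 0.0088, 0.1316, giving 1−D = 0.7221 (working shown to 4 dp, full precision carried).
The second survey: N=310, proportions 0.0355, 0.0613, 0.1452, 0.0258, 0.0452, 0.2581, 0.1097, 0.0097, 0.0194, 0.0161, 0.0806, 0.1935, giving 1−D = 0.8479.
Difference = |0.7221 − 0.8479| = 0.1258, i.e. 0.13 to 2 decimal places.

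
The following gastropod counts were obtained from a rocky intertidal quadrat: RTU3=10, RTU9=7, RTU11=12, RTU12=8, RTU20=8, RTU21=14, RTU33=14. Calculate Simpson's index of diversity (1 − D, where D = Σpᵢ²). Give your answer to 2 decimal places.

Total N = 10+7+12+8+8+14+14 = 73, so the proportions are 0.137, 0.0959, 0.1644, 0.1096, 0.1096, 0.1918, 0.1918 (working shown to 4 dp, full precision carried).
D = 0.137² + 0.0959² + 0.1644² + 0.1096² + 0.1096² + 0.1918² + 0.1918² = 0.0188 + 0.0092 + 0.0270 + 0.0120 + 0.0120 + 0.0368 + 0.0368 = 0.1526.
So 1 − D = 0.8474, i.e. 0.85 to 2 decimal places.

0.85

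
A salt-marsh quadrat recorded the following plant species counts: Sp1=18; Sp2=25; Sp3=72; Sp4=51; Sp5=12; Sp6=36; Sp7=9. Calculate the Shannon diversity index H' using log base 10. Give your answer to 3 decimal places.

0.752

Total N = 18+25+72+51+12+36+9 = 223, so the proportions are 0.08072, 0.11211, 0.32287, 0.2287, 0.05381, 0.16143, 0.04036 (working shown to 5 dp, full precision carried).
Each pᵢ log₁₀ pᵢ term: 0.08072×(-1.09303)=-0.08823, 0.11211×(-0.95036)=-0.10654, 0.32287×(-0.49097)=-0.15852, 0.2287×(-0.64073)=-0.14654, 0.05381×(-1.26912)=-0.06829, 0.16143×(-0.79200)=-0.12786, 0.04036×(-1.39406)=-0.05626.
Sum = -0.75224, so H' = 0.752.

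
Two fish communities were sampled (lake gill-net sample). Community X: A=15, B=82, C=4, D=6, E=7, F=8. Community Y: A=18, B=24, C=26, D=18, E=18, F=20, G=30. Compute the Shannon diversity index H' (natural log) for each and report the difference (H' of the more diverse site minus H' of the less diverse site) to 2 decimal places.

0.80

Community X: N=122, proportions 0.123, 0.6721, 0.0328, 0.0492, 0.0574, 0.0656, giving H' = 1.1276 (working shown to 4 dp, full precision carried).
Community Y: N=154, proportions 0.1169, 0.1558, 0.1688, 0.1169, 0.1169, 0.1299, 0.1948, giving H' = 1.9265.
Difference = |1.1276 − 1.9265| = 0.7989, i.e. 0.80 to 2 decimal places.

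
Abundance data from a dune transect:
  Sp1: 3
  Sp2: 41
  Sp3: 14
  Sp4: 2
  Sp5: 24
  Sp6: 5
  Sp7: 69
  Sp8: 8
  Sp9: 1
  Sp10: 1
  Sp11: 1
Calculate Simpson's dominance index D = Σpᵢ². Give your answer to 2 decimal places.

0.26

Total N = 3+41+14+2+24+5+69+8+1+1+1 = 169, so the proportions are 0.0178, 0.2426, 0.0828, 0.0118, 0.142, 0.0296, 0.4083, 0.0473, 0.0059, 0.0059, 0.0059 (working shown to 4 dp, full precision carried).
D = 0.0178² + 0.2426² + 0.0828² + 0.0118² + 0.142² + 0.0296² + 0.4083² + 0.0473² + 0.0059² + 0.0059² + 0.0059² = 0.0003 + 0.0589 + 0.0069 + 0.0001 + 0.0202 + 0.0009 + 0.1667 + 0.0022 + 0.0000 + 0.0000 + 0.0000 = 0.2563.
To 2 decimal places, D = 0.26.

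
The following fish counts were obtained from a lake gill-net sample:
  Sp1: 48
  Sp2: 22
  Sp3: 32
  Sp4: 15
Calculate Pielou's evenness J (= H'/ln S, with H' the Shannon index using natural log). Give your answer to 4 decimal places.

0.9361

Total N = 48+22+32+15 = 117, so the proportions are 0.410256, 0.188034, 0.273504, 0.128205 (working shown to 6 dp, full precision carried).
H' = −Σ pᵢ ln pᵢ = −((-0.365527) + (-0.314230) + (-0.354581) + (-0.263349)) = 1.297688.
With S = 4 species, ln S = 1.386294, so J = 1.297688/1.386294 = 0.936084, i.e. 0.9361 to 4 decimal places.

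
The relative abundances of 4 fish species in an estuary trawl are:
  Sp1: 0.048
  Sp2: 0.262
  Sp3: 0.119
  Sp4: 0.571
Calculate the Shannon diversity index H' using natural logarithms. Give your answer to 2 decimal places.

Each pᵢ ln pᵢ term (working shown to 4 dp, full precision carried): 0.048×(-3.0366)=-0.1458, 0.262×(-1.3394)=-0.3509, 0.119×(-2.1286)=-0.2533, 0.571×(-0.5604)=-0.3200.
Sum = -1.0700, so H' = 1.07.

1.07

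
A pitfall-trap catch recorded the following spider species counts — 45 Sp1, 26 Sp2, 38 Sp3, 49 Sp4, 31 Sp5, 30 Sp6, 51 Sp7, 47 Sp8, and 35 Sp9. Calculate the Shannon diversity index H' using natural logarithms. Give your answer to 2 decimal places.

2.17

Total N = 45+26+38+49+31+30+51+47+35 = 352, so the proportions are 0.1278, 0.0739, 0.108, 0.1392, 0.0881, 0.0852, 0.1449, 0.1335, 0.0994 (working shown to 4 dp, full precision carried).
Each pᵢ ln pᵢ term: 0.1278×(-2.0570)=-0.2630, 0.0739×(-2.6055)=-0.1925, 0.108×(-2.2260)=-0.2403, 0.1392×(-1.9718)=-0.2745, 0.0881×(-2.4296)=-0.2140, 0.0852×(-2.4624)=-0.2099, 0.1449×(-1.9318)=-0.2799, 0.1335×(-2.0135)=-0.2688, 0.0994×(-2.3083)=-0.2295.
Sum = -2.1723, so H' = 2.17.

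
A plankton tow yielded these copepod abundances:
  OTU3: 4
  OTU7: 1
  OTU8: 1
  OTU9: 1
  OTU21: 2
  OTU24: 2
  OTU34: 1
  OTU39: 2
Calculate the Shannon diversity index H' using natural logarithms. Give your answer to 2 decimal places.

Total N = 4+1+1+1+2+2+1+2 = 14, so the proportions are 0.2857, 0.0714, 0.0714, 0.0714, 0.1429, 0.1429, 0.0714, 0.1429 (working shown to 4 dp, full precision carried).
Each pᵢ ln pᵢ term: 0.2857×(-1.2528)=-0.3579, 0.0714×(-2.6391)=-0.1885, 0.0714×(-2.6391)=-0.1885, 0.0714×(-2.6391)=-0.1885, 0.1429×(-1.9459)=-0.2780, 0.1429×(-1.9459)=-0.2780, 0.0714×(-2.6391)=-0.1885, 0.1429×(-1.9459)=-0.2780.
Sum = -1.9459, so H' = 1.95.

1.95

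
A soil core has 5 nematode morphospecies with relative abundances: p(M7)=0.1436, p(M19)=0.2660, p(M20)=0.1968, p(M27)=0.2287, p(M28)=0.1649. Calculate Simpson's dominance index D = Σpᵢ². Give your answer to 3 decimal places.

D = 0.1436² + 0.266² + 0.1968² + 0.2287² + 0.1649² = 0.02062 + 0.07076 + 0.03873 + 0.05230 + 0.02719 = 0.20960 (working shown to 5 dp, full precision carried).
To 3 decimal places, D = 0.210.

0.210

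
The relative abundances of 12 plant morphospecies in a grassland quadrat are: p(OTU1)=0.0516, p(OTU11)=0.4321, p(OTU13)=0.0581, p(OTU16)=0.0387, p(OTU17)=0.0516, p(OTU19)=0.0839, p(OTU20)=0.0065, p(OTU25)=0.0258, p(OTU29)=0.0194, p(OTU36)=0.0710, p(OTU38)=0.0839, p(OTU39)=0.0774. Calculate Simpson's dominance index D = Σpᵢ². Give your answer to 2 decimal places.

0.22

D = 0.0516² + 0.4321² + 0.0581² + 0.0387² + 0.0516² + 0.0839² + 0.0065² + 0.0258² + 0.0194² + 0.071² + 0.0839² + 0.0774² = 0.0027 + 0.1867 + 0.0034 + 0.0015 + 0.0027 + 0.0070 + 0.0000 + 0.0007 + 0.0004 + 0.0050 + 0.0070 + 0.0060 = 0.2231 (working shown to 4 dp, full precision carried).
To 2 decimal places, D = 0.22.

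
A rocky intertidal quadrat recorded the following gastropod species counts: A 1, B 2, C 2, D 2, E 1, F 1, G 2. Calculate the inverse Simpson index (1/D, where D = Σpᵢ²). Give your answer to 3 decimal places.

Total N = 1+2+2+2+1+1+2 = 11, so the proportions are 0.0909091, 0.1818182, 0.1818182, 0.1818182, 0.0909091, 0.0909091, 0.1818182 (working shown to 7 dp, full precision carried).
D = 0.0909091² + 0.1818182² + 0.1818182² + 0.1818182² + 0.0909091² + 0.0909091² + 0.1818182² = 0.0082645 + 0.0330579 + 0.0330579 + 0.0330579 + 0.0082645 + 0.0082645 + 0.0330579 = 0.1570248.
So 1/D = 6.36842, i.e. 6.368 to 3 decimal places.

6.368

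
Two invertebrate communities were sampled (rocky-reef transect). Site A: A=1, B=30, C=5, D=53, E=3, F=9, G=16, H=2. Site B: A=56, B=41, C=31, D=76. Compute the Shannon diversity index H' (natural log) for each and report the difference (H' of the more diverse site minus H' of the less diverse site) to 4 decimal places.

0.1759

Site A: N=119, proportions 0.00840336, 0.25210084, 0.04201681, 0.44537815, 0.02521008, 0.07563025, 0.13445378, 0.01680672, giving H' = 1.50746673 (working shown to 8 dp, full precision carried).
Site B: N=204, proportions 0.2745098, 0.20098039, 0.15196078, 0.37254902, giving H' = 1.33152447.
Difference = |1.50746673 − 1.33152447| = 0.17594226, i.e. 0.1759 to 4 decimal places.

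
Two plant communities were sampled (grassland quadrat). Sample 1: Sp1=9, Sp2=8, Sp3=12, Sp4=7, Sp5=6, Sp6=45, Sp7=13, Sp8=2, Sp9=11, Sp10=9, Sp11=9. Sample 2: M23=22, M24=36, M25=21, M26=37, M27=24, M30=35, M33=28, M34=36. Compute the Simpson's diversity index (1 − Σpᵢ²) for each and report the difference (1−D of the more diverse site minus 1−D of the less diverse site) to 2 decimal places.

0.04

Sample 1: N=131, proportions 0.0687, 0.0611, 0.0916, 0.0534, 0.0458, 0.3435, 0.0992, 0.0153, 0.084, 0.0687, 0.0687, giving 1−D = 0.8336 (working shown to 4 dp, full precision carried).
Sample 2: N=239, proportions 0.0921, 0.1506, 0.0879, 0.1548, 0.1004, 0.1464, 0.1172, 0.1506, giving 1−D = 0.8692.
Difference = |0.8336 − 0.8692| = 0.0356, i.e. 0.04 to 2 decimal places.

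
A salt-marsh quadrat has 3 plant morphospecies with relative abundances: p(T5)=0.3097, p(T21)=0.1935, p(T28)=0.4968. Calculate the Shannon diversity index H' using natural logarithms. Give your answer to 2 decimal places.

Each pᵢ ln pᵢ term (working shown to 4 dp, full precision carried): 0.3097×(-1.1722)=-0.3630, 0.1935×(-1.6425)=-0.3178, 0.4968×(-0.6996)=-0.3475.
Sum = -1.0284, so H' = 1.03.

1.03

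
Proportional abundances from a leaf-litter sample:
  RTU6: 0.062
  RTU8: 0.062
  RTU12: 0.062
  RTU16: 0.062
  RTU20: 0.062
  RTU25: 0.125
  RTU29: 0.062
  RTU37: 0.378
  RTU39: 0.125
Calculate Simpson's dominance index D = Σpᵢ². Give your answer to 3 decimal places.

0.197

D = 0.062² + 0.062² + 0.062² + 0.062² + 0.062² + 0.125² + 0.062² + 0.378² + 0.125² = 0.00384 + 0.00384 + 0.00384 + 0.00384 + 0.00384 + 0.01562 + 0.00384 + 0.14288 + 0.01562 = 0.19720 (working shown to 5 dp, full precision carried).
To 3 decimal places, D = 0.197.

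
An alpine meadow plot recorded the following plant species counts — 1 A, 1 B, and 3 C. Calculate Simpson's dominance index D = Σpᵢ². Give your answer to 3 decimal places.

Total N = 1+1+3 = 5, so the proportions are 0.2, 0.2, 0.6 (working shown to 5 dp, full precision carried).
D = 0.2² + 0.2² + 0.6² = 0.04000 + 0.04000 + 0.36000 = 0.44000.
To 3 decimal places, D = 0.440.

0.440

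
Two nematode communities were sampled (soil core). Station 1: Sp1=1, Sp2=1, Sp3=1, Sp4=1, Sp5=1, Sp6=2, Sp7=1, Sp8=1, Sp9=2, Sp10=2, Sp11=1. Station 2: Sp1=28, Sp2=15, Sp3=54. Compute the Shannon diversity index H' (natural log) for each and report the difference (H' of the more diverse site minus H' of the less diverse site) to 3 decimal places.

1.369

Station 1: N=14, proportions 0.071429, 0.071429, 0.071429, 0.071429, 0.071429, 0.142857, 0.071429, 0.071429, 0.142857, 0.142857, 0.071429, giving H' = 2.341994 (working shown to 6 dp, full precision carried).
Station 2: N=97, proportions 0.28866, 0.154639, 0.556701, giving H' = 0.973395.
Difference = |2.341994 − 0.973395| = 1.368599, i.e. 1.369 to 3 decimal places.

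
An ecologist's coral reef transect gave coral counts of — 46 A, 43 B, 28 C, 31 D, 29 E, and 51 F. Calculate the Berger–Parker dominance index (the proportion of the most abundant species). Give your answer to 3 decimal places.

Total N = 46+43+28+31+29+51 = 228, so the proportions are 0.20175, 0.1886, 0.12281, 0.13596, 0.12719, 0.22368 (working shown to 5 dp, full precision carried).
The largest proportion is 0.22368, i.e. d = 0.224 to 3 decimal places.

0.224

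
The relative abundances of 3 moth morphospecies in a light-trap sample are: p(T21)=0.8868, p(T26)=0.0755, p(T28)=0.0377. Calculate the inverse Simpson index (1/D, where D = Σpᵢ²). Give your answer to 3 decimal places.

1.260

D = 0.8868² + 0.0755² + 0.0377² = 0.786414 + 0.005700 + 0.001421 = 0.793536 (working shown to 6 dp, full precision carried).
So 1/D = 1.26018, i.e. 1.260 to 3 decimal places.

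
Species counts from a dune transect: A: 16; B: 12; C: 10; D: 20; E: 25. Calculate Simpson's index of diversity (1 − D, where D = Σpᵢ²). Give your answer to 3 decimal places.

Total N = 16+12+10+20+25 = 83, so the proportions are 0.19277, 0.14458, 0.12048, 0.24096, 0.3012 (working shown to 5 dp, full precision carried).
D = 0.19277² + 0.14458² + 0.12048² + 0.24096² + 0.3012² = 0.03716 + 0.02090 + 0.01452 + 0.05806 + 0.09072 = 0.22137.
So 1 − D = 0.77863, i.e. 0.779 to 3 decimal places.

0.779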